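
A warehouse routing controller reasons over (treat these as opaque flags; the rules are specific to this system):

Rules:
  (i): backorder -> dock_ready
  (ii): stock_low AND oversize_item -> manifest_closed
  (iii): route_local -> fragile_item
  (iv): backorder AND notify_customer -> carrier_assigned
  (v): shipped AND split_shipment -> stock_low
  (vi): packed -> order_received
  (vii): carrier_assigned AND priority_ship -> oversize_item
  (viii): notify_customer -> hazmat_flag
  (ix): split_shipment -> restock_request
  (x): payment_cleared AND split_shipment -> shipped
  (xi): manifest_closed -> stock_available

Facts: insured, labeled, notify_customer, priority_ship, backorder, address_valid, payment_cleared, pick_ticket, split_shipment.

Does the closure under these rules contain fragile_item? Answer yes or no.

Round 1 — (i), (iv), (viii), (ix), (x), derive dock_ready, carrier_assigned, hazmat_flag, restock_request, shipped.
Round 2 — (v), (vii), derive stock_low, oversize_item.
Round 3 — (ii), derive manifest_closed.
Round 4 — (xi), derive stock_available.
Fixed point reached. fragile_item is concluded only by (iii); (iii) needs route_local (never derived).

no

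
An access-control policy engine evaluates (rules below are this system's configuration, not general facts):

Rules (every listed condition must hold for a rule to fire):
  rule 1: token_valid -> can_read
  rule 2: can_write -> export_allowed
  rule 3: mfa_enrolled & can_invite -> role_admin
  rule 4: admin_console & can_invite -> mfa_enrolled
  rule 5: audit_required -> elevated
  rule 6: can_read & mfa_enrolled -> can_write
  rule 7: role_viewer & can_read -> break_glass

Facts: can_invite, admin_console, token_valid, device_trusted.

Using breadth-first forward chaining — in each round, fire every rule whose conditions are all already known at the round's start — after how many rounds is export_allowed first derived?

3

Round 1: rule 1 [token_valid -> can_read]; rule 4 [admin_console & can_invite -> mfa_enrolled]. Adds can_read, mfa_enrolled.
Round 2: rule 3 [mfa_enrolled & can_invite -> role_admin]; rule 6 [can_read & mfa_enrolled -> can_write]. Adds role_admin, can_write.
Round 3: rule 2 [can_write -> export_allowed]. Adds export_allowed.
export_allowed first appears in round 3.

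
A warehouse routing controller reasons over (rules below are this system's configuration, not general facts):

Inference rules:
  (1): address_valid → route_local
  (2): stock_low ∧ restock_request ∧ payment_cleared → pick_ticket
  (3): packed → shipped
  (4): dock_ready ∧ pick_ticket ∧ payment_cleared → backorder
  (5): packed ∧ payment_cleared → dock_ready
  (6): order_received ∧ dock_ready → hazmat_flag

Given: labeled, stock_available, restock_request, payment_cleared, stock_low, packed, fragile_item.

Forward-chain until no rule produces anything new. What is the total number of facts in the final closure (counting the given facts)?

[1] (2) [stock_low ∧ restock_request ∧ payment_cleared → pick_ticket]; (3) [packed → shipped]; (5) [packed ∧ payment_cleared → dock_ready]. ⇒ new: pick_ticket, shipped, dock_ready.
[2] (4) [dock_ready ∧ pick_ticket ∧ payment_cleared → backorder]. ⇒ new: backorder.
Closure: {backorder, dock_ready, fragile_item, labeled, packed, payment_cleared, pick_ticket, restock_request, shipped, stock_available, stock_low} — 11 facts.

11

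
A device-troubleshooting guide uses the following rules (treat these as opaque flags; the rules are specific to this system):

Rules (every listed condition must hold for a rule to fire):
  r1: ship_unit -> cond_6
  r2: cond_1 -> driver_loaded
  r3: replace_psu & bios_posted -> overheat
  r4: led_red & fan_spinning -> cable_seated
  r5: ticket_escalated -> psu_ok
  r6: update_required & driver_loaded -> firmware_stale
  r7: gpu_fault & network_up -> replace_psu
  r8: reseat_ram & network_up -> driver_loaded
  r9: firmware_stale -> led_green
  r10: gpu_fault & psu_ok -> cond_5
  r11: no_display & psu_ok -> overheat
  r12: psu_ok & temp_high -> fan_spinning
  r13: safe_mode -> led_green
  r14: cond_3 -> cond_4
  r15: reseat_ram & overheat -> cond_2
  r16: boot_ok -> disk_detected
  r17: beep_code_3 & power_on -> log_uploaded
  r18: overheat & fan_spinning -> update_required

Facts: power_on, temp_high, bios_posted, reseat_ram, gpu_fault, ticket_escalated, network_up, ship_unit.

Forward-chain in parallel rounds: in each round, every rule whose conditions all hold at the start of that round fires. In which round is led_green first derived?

Round 1: r1 [ship_unit -> cond_6]; r5 [ticket_escalated -> psu_ok]; r7 [gpu_fault & network_up -> replace_psu]; r8 [reseat_ram & network_up -> driver_loaded]. New: cond_6, psu_ok, replace_psu, driver_loaded.
Round 2: r3 [replace_psu & bios_posted -> overheat]; r10 [gpu_fault & psu_ok -> cond_5]; r12 [psu_ok & temp_high -> fan_spinning]. New: overheat, cond_5, fan_spinning.
Round 3: r15 [reseat_ram & overheat -> cond_2]; r18 [overheat & fan_spinning -> update_required]. New: cond_2, update_required.
Round 4: r6 [update_required & driver_loaded -> firmware_stale]. New: firmware_stale.
Round 5: r9 [firmware_stale -> led_green]. New: led_green.
led_green first appears in round 5.

5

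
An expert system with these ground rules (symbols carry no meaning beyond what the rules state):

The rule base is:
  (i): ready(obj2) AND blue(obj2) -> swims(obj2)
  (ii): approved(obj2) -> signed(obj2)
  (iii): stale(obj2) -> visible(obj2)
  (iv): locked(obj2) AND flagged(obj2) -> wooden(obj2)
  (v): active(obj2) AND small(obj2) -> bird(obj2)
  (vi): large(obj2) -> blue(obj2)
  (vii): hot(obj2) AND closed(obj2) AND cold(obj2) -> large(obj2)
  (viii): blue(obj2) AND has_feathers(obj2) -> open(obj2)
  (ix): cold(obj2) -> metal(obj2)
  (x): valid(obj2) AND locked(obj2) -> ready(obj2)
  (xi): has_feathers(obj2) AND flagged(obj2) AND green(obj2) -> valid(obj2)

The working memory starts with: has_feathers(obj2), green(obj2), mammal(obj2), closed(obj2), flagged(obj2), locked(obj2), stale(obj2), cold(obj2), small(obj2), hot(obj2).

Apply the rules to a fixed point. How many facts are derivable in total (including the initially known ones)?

Round 1: (iii) [stale(obj2) -> visible(obj2)]; (iv) [locked(obj2) AND flagged(obj2) -> wooden(obj2)]; (vii) [hot(obj2) AND closed(obj2) AND cold(obj2) -> large(obj2)]; (ix) [cold(obj2) -> metal(obj2)]; (xi) [has_feathers(obj2) AND flagged(obj2) AND green(obj2) -> valid(obj2)]. New: visible(obj2), wooden(obj2), large(obj2), metal(obj2), valid(obj2).
Round 2: (vi) [large(obj2) -> blue(obj2)]; (x) [valid(obj2) AND locked(obj2) -> ready(obj2)]. New: blue(obj2), ready(obj2).
Round 3: (i) [ready(obj2) AND blue(obj2) -> swims(obj2)]; (viii) [blue(obj2) AND has_feathers(obj2) -> open(obj2)]. New: swims(obj2), open(obj2).
Closure: {blue(obj2), closed(obj2), cold(obj2), flagged(obj2), green(obj2), has_feathers(obj2), hot(obj2), large(obj2), locked(obj2), mammal(obj2), metal(obj2), open(obj2), ready(obj2), small(obj2), stale(obj2), swims(obj2), valid(obj2), visible(obj2), wooden(obj2)} — 19 facts.

19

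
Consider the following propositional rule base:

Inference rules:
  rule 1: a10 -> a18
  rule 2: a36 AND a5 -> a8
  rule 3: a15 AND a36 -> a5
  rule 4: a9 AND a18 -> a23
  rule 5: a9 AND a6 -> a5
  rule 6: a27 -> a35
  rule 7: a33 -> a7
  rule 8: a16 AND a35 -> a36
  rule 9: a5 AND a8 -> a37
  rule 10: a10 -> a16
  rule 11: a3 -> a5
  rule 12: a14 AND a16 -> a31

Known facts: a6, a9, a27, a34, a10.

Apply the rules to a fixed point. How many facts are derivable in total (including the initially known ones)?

Round 1: rule 1 [a10 -> a18]; rule 5 [a9 AND a6 -> a5]; rule 6 [a27 -> a35]; rule 10 [a10 -> a16]. New: a18, a5, a35, a16.
Round 2: rule 4 [a9 AND a18 -> a23]; rule 8 [a16 AND a35 -> a36]. New: a23, a36.
Round 3: rule 2 [a36 AND a5 -> a8]. New: a8.
Round 4: rule 9 [a5 AND a8 -> a37]. New: a37.
Closure: {a10, a16, a18, a23, a27, a34, a35, a36, a37, a5, a6, a8, a9} — 13 facts.

13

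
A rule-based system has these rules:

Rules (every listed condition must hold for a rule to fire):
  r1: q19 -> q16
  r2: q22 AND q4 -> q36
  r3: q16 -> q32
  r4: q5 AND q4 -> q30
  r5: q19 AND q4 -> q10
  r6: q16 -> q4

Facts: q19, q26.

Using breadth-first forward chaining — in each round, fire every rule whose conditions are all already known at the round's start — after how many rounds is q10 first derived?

3

[1] r1 [q19 -> q16]. ⇒ new: q16.
[2] r3 [q16 -> q32]; r6 [q16 -> q4]. ⇒ new: q32, q4.
[3] r5 [q19 AND q4 -> q10]. ⇒ new: q10.
q10 first appears in round 3.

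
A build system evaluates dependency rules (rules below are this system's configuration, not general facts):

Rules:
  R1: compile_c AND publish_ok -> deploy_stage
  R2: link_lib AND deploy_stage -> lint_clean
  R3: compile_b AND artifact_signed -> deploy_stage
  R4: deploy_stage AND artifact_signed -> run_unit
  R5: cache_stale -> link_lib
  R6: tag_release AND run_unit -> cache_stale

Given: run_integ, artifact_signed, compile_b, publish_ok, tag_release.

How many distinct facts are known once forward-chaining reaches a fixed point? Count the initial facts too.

10

Round 1 — R3, derive deploy_stage.
Round 2 — R4, derive run_unit.
Round 3 — R6, derive cache_stale.
Round 4 — R5, derive link_lib.
Round 5 — R2, derive lint_clean.
Closure: {artifact_signed, cache_stale, compile_b, deploy_stage, link_lib, lint_clean, publish_ok, run_integ, run_unit, tag_release} — 10 facts.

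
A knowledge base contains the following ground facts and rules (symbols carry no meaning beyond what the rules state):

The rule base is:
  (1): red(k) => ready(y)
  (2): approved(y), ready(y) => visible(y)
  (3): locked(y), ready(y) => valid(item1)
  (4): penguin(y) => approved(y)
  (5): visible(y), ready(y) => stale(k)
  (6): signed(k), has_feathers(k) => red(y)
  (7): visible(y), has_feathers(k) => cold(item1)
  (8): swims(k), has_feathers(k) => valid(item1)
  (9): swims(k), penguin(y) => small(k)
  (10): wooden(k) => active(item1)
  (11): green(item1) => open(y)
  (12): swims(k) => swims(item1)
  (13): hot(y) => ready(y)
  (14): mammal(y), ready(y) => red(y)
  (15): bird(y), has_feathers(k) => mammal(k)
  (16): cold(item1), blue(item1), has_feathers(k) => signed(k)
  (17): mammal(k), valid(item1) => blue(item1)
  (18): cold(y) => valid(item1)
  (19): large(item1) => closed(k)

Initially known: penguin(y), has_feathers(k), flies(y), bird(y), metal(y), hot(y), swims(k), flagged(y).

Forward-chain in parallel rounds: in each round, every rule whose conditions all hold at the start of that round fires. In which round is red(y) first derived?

Round 1: (4) [penguin(y) => approved(y)]; (8) [swims(k), has_feathers(k) => valid(item1)]; (9) [swims(k), penguin(y) => small(k)]; (12) [swims(k) => swims(item1)]; (13) [hot(y) => ready(y)]; (15) [bird(y), has_feathers(k) => mammal(k)]. Adds approved(y), valid(item1), small(k), swims(item1), ready(y), mammal(k).
Round 2: (2) [approved(y), ready(y) => visible(y)]; (17) [mammal(k), valid(item1) => blue(item1)]. Adds visible(y), blue(item1).
Round 3: (5) [visible(y), ready(y) => stale(k)]; (7) [visible(y), has_feathers(k) => cold(item1)]. Adds stale(k), cold(item1).
Round 4: (16) [cold(item1), blue(item1), has_feathers(k) => signed(k)]. Adds signed(k).
Round 5: (6) [signed(k), has_feathers(k) => red(y)]. Adds red(y).
red(y) first appears in round 5.

5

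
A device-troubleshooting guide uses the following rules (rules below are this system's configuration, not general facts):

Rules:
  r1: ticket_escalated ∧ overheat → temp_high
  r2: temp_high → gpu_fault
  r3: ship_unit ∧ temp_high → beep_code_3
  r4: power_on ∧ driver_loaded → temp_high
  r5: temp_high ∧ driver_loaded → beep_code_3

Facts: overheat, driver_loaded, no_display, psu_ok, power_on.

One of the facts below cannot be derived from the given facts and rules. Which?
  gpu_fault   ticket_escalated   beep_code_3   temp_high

ticket_escalated

Round 1: r4 [power_on ∧ driver_loaded → temp_high]. New: temp_high.
Round 2: r2 [temp_high → gpu_fault]; r5 [temp_high ∧ driver_loaded → beep_code_3]. New: gpu_fault, beep_code_3.
Derived: beep_code_3 (round 2), gpu_fault (round 2), temp_high (round 1). ticket_escalated never appears in any round.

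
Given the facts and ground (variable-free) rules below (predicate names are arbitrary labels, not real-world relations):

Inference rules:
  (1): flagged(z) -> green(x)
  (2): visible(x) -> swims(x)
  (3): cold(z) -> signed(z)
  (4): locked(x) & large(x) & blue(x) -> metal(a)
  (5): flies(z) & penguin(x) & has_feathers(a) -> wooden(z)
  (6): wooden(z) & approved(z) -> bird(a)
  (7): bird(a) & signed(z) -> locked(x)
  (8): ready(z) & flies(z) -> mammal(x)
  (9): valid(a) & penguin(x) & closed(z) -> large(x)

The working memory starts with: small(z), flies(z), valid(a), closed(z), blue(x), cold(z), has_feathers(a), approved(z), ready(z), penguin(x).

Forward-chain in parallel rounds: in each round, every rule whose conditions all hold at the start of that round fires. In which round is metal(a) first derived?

4

Round 1 — (3), (5), (8), (9), derive signed(z), wooden(z), mammal(x), large(x).
Round 2 — (6), derive bird(a).
Round 3 — (7), derive locked(x).
Round 4 — (4), derive metal(a).
metal(a) first appears in round 4.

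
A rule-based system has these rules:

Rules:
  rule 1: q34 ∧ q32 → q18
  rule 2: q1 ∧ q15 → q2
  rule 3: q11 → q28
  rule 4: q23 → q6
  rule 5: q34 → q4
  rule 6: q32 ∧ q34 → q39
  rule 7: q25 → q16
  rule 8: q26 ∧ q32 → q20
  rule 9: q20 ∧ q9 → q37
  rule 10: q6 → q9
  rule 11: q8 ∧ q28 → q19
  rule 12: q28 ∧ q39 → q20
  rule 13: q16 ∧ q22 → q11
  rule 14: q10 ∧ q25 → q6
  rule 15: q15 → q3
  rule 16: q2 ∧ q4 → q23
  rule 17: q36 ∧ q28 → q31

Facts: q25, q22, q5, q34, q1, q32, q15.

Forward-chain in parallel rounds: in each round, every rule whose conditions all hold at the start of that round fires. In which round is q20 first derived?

[1] rule 1 [q34 ∧ q32 → q18]; rule 2 [q1 ∧ q15 → q2]; rule 5 [q34 → q4]; rule 6 [q32 ∧ q34 → q39]; rule 7 [q25 → q16]; rule 15 [q15 → q3]. ⇒ new: q18, q2, q4, q39, q16, q3.
[2] rule 13 [q16 ∧ q22 → q11]; rule 16 [q2 ∧ q4 → q23]. ⇒ new: q11, q23.
[3] rule 3 [q11 → q28]; rule 4 [q23 → q6]. ⇒ new: q28, q6.
[4] rule 10 [q6 → q9]; rule 12 [q28 ∧ q39 → q20]. ⇒ new: q9, q20.
q20 first appears in round 4.

4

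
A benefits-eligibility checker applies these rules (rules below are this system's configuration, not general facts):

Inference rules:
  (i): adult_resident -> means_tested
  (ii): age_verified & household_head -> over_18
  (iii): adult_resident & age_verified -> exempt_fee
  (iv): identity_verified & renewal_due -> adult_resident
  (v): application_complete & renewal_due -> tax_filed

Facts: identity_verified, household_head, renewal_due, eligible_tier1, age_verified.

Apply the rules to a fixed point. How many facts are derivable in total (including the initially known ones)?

9

Round 1 — (ii), (iv), derive over_18, adult_resident.
Round 2 — (i), (iii), derive means_tested, exempt_fee.
Closure: {adult_resident, age_verified, eligible_tier1, exempt_fee, household_head, identity_verified, means_tested, over_18, renewal_due} — 9 facts.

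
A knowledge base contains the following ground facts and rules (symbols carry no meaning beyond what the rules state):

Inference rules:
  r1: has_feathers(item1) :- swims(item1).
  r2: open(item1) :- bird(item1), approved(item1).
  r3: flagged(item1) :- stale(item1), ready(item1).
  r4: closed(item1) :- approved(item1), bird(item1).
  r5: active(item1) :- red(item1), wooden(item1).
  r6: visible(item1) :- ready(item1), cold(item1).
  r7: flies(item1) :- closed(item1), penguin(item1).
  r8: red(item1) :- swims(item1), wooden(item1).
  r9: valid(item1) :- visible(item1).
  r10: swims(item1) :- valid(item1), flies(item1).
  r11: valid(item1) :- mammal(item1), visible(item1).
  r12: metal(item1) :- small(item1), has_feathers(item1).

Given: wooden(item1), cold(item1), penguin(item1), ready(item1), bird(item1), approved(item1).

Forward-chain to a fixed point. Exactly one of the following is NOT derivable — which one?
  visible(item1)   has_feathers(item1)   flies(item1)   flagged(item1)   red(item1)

flagged(item1)

Round 1 fires r2, r4, r6, giving open(item1), closed(item1), visible(item1).
Round 2 fires r7, r9, giving flies(item1), valid(item1).
Round 3 fires r10, giving swims(item1).
Round 4 fires r1, r8, giving has_feathers(item1), red(item1).
Round 5 fires r5, giving active(item1).
Derived: red(item1) (round 4), flies(item1) (round 2), has_feathers(item1) (round 4), visible(item1) (round 1). flagged(item1) never appears in any round.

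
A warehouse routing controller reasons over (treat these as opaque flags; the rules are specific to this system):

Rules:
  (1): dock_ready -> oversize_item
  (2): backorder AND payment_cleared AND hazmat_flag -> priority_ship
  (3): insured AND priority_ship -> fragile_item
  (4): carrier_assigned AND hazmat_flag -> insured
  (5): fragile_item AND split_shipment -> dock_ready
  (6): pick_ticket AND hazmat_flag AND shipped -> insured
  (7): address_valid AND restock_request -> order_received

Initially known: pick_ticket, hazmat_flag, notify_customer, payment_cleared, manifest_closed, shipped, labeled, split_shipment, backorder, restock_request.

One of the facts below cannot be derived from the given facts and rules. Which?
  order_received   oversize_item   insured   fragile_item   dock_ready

order_received

Round 1 fires (2), (6), giving priority_ship, insured.
Round 2 fires (3), giving fragile_item.
Round 3 fires (5), giving dock_ready.
Round 4 fires (1), giving oversize_item.
Derived: insured (round 1), fragile_item (round 2), oversize_item (round 4), dock_ready (round 3). order_received never appears in any round.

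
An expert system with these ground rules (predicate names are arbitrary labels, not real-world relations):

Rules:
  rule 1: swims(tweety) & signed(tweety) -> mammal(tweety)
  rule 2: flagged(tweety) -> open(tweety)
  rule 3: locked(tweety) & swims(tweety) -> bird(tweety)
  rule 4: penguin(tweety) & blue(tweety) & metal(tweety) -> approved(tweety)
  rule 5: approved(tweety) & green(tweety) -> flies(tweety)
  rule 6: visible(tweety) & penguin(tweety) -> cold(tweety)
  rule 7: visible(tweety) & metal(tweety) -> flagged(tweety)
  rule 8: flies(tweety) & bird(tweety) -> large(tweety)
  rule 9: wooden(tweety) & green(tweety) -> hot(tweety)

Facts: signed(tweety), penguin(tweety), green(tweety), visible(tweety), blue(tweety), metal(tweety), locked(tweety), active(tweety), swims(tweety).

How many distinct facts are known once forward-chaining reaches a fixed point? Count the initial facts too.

Round 1 — rule 1, rule 3, rule 4, rule 6, rule 7, derive mammal(tweety), bird(tweety), approved(tweety), cold(tweety), flagged(tweety).
Round 2 — rule 2, rule 5, derive open(tweety), flies(tweety).
Round 3 — rule 8, derive large(tweety).
Closure: {active(tweety), approved(tweety), bird(tweety), blue(tweety), cold(tweety), flagged(tweety), flies(tweety), green(tweety), large(tweety), locked(tweety), mammal(tweety), metal(tweety), open(tweety), penguin(tweety), signed(tweety), swims(tweety), visible(tweety)} — 17 facts.

17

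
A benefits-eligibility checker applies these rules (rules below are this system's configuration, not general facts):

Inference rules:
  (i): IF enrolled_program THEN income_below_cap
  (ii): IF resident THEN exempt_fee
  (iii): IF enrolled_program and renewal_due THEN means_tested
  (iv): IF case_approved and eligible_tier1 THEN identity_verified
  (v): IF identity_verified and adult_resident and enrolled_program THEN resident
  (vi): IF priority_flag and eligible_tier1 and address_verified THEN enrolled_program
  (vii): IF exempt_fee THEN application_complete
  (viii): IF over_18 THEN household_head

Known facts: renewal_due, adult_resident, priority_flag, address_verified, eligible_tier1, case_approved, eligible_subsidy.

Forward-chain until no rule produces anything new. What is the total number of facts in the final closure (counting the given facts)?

Round 1: (iv) [IF case_approved and eligible_tier1 THEN identity_verified]; (vi) [IF priority_flag and eligible_tier1 and address_verified THEN enrolled_program]. Adds identity_verified, enrolled_program.
Round 2: (i) [IF enrolled_program THEN income_below_cap]; (iii) [IF enrolled_program and renewal_due THEN means_tested]; (v) [IF identity_verified and adult_resident and enrolled_program THEN resident]. Adds income_below_cap, means_tested, resident.
Round 3: (ii) [IF resident THEN exempt_fee]. Adds exempt_fee.
Round 4: (vii) [IF exempt_fee THEN application_complete]. Adds application_complete.
Closure: {address_verified, adult_resident, application_complete, case_approved, eligible_subsidy, eligible_tier1, enrolled_program, exempt_fee, identity_verified, income_below_cap, means_tested, priority_flag, renewal_due, resident} — 14 facts.

14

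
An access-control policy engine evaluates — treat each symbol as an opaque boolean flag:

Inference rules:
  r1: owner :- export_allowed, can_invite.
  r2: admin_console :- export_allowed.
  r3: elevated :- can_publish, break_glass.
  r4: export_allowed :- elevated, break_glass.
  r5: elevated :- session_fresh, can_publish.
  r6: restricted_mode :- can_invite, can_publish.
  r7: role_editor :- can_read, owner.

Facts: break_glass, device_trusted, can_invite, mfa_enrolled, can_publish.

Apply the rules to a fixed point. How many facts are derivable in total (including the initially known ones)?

Round 1 fires r3, r6, giving elevated, restricted_mode.
Round 2 fires r4, giving export_allowed.
Round 3 fires r1, r2, giving owner, admin_console.
Closure: {admin_console, break_glass, can_invite, can_publish, device_trusted, elevated, export_allowed, mfa_enrolled, owner, restricted_mode} — 10 facts.

10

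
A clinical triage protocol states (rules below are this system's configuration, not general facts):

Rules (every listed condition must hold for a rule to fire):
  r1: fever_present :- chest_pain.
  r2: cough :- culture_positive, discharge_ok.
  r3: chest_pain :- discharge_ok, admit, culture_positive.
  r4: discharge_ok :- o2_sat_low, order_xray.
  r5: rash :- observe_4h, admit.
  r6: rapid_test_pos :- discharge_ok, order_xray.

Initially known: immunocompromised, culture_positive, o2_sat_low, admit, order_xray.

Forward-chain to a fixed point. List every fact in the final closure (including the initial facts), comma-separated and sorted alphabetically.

admit, chest_pain, cough, culture_positive, discharge_ok, fever_present, immunocompromised, o2_sat_low, order_xray, rapid_test_pos

[1] r4 [discharge_ok :- o2_sat_low, order_xray.]. ⇒ new: discharge_ok.
[2] r2 [cough :- culture_positive, discharge_ok.]; r3 [chest_pain :- discharge_ok, admit, culture_positive.]; r6 [rapid_test_pos :- discharge_ok, order_xray.]. ⇒ new: cough, chest_pain, rapid_test_pos.
[3] r1 [fever_present :- chest_pain.]. ⇒ new: fever_present.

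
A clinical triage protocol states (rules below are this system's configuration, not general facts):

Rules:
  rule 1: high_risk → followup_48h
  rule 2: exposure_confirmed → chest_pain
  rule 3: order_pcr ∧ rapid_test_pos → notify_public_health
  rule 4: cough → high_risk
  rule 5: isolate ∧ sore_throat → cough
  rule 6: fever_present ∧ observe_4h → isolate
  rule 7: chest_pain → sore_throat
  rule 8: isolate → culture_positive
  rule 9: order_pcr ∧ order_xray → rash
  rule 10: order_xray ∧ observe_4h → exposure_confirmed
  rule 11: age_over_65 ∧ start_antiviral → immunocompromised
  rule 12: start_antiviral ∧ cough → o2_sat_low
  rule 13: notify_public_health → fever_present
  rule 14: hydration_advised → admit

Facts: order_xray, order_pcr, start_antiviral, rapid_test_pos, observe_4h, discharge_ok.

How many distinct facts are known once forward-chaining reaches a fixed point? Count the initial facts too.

18

Round 1 — rule 3, rule 9, rule 10, derive notify_public_health, rash, exposure_confirmed.
Round 2 — rule 2, rule 13, derive chest_pain, fever_present.
Round 3 — rule 6, rule 7, derive isolate, sore_throat.
Round 4 — rule 5, rule 8, derive cough, culture_positive.
Round 5 — rule 4, rule 12, derive high_risk, o2_sat_low.
Round 6 — rule 1, derive followup_48h.
Closure: {chest_pain, cough, culture_positive, discharge_ok, exposure_confirmed, fever_present, followup_48h, high_risk, isolate, notify_public_health, o2_sat_low, observe_4h, order_pcr, order_xray, rapid_test_pos, rash, sore_throat, start_antiviral} — 18 facts.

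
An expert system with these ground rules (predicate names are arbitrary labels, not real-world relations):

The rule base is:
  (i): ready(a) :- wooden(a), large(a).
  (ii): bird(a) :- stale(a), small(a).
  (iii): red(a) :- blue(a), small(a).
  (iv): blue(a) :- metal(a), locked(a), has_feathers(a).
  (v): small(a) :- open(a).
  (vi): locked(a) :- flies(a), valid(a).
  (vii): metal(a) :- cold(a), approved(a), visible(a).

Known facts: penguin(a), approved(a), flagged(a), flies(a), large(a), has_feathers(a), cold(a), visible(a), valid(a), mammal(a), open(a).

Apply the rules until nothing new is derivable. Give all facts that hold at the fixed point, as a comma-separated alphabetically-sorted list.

approved(a), blue(a), cold(a), flagged(a), flies(a), has_feathers(a), large(a), locked(a), mammal(a), metal(a), open(a), penguin(a), red(a), small(a), valid(a), visible(a)

Round 1 fires (v), (vi), (vii), giving small(a), locked(a), metal(a).
Round 2 fires (iv), giving blue(a).
Round 3 fires (iii), giving red(a).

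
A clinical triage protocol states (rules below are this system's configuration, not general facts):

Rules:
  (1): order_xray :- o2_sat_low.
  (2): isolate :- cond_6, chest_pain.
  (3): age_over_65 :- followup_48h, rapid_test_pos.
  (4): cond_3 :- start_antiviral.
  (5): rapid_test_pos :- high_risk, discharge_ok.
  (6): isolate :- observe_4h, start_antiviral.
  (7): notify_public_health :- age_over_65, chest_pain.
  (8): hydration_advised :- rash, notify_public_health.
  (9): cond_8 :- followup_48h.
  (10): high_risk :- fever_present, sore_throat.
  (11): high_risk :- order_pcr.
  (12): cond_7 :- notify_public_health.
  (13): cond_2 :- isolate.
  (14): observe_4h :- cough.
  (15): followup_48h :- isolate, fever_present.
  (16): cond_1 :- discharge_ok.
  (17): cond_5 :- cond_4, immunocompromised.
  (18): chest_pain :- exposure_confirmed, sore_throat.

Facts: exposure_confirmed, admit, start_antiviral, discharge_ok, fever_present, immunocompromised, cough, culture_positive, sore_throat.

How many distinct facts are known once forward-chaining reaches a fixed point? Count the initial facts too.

22

Round 1 — (4), (10), (14), (16), (18), derive cond_3, high_risk, observe_4h, cond_1, chest_pain.
Round 2 — (5), (6), derive rapid_test_pos, isolate.
Round 3 — (13), (15), derive cond_2, followup_48h.
Round 4 — (3), (9), derive age_over_65, cond_8.
Round 5 — (7), derive notify_public_health.
Round 6 — (12), derive cond_7.
Closure: {admit, age_over_65, chest_pain, cond_1, cond_2, cond_3, cond_7, cond_8, cough, culture_positive, discharge_ok, exposure_confirmed, fever_present, followup_48h, high_risk, immunocompromised, isolate, notify_public_health, observe_4h, rapid_test_pos, sore_throat, start_antiviral} — 22 facts.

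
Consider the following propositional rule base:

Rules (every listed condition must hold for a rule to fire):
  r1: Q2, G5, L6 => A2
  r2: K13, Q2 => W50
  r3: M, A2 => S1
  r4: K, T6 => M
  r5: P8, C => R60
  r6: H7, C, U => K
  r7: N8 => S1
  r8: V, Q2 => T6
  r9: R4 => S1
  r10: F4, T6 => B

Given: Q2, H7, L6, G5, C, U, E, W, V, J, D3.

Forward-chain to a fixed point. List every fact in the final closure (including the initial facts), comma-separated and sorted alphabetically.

A2, C, D3, E, G5, H7, J, K, L6, M, Q2, S1, T6, U, V, W

Round 1: r1 [Q2, G5, L6 => A2]; r6 [H7, C, U => K]; r8 [V, Q2 => T6]. Adds A2, K, T6.
Round 2: r4 [K, T6 => M]. Adds M.
Round 3: r3 [M, A2 => S1]. Adds S1.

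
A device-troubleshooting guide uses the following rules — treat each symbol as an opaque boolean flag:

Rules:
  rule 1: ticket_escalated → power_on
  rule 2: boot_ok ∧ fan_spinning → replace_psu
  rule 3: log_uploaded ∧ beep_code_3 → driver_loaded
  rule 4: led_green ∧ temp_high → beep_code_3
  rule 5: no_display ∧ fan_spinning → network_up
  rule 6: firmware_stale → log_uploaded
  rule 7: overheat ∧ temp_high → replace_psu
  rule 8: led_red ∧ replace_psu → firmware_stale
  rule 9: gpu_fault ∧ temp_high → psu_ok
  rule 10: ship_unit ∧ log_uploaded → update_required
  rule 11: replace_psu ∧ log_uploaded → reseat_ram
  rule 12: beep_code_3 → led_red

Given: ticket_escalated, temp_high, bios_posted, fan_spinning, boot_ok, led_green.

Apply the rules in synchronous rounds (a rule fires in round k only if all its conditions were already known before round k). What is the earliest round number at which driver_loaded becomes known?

5

Round 1 — rule 1, rule 2, rule 4, derive power_on, replace_psu, beep_code_3.
Round 2 — rule 12, derive led_red.
Round 3 — rule 8, derive firmware_stale.
Round 4 — rule 6, derive log_uploaded.
Round 5 — rule 3, rule 11, derive driver_loaded, reseat_ram.
driver_loaded first appears in round 5.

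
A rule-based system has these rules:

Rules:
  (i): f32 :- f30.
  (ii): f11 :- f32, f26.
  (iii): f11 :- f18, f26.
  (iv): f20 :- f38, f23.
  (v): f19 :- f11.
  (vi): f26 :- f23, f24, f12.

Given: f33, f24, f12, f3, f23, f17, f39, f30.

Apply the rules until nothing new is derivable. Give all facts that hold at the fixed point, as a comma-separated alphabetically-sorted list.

f11, f12, f17, f19, f23, f24, f26, f3, f30, f32, f33, f39

Round 1: (i) [f32 :- f30.]; (vi) [f26 :- f23, f24, f12.]. New: f32, f26.
Round 2: (ii) [f11 :- f32, f26.]. New: f11.
Round 3: (v) [f19 :- f11.]. New: f19.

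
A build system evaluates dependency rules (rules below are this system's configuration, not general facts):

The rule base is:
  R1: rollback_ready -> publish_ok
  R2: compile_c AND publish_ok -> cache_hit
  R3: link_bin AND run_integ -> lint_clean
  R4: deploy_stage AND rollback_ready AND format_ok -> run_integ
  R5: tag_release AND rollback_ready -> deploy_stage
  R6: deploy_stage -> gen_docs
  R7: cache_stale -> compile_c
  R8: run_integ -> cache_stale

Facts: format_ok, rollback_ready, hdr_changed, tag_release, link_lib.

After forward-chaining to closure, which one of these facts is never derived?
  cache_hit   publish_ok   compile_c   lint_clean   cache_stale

Round 1 — R1, R5, derive publish_ok, deploy_stage.
Round 2 — R4, R6, derive run_integ, gen_docs.
Round 3 — R8, derive cache_stale.
Round 4 — R7, derive compile_c.
Round 5 — R2, derive cache_hit.
Derived: publish_ok (round 1), cache_stale (round 3), compile_c (round 4), cache_hit (round 5). lint_clean never appears in any round.

lint_clean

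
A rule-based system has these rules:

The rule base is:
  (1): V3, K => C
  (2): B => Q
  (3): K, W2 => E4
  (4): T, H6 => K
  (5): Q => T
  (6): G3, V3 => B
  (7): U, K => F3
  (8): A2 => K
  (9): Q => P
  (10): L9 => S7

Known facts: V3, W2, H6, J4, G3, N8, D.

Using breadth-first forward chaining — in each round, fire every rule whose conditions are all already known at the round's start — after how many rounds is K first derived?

Round 1: (6) [G3, V3 => B]. New: B.
Round 2: (2) [B => Q]. New: Q.
Round 3: (5) [Q => T]; (9) [Q => P]. New: T, P.
Round 4: (4) [T, H6 => K]. New: K.
K first appears in round 4.

4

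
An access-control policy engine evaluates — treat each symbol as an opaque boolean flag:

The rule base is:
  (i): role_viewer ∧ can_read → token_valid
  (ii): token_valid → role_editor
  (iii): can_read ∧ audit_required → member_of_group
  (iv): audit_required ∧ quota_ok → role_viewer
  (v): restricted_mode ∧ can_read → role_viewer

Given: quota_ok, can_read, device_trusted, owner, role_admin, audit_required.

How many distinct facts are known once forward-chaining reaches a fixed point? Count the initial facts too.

10

Round 1 fires (iii), (iv), giving member_of_group, role_viewer.
Round 2 fires (i), giving token_valid.
Round 3 fires (ii), giving role_editor.
Closure: {audit_required, can_read, device_trusted, member_of_group, owner, quota_ok, role_admin, role_editor, role_viewer, token_valid} — 10 facts.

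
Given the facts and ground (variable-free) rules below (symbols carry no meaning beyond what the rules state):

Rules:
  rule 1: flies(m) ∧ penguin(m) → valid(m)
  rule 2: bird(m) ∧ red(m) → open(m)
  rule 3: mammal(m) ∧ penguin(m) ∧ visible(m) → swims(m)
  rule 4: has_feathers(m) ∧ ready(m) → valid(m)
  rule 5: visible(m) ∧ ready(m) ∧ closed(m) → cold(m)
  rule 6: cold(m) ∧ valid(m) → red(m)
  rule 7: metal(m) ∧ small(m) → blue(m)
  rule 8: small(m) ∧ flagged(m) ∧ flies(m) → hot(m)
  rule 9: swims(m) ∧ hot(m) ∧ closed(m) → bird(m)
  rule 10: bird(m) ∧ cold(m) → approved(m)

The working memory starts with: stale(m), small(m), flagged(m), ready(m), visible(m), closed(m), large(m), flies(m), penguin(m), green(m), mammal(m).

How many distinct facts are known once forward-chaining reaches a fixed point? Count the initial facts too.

Round 1 fires rule 1, rule 3, rule 5, rule 8, giving valid(m), swims(m), cold(m), hot(m).
Round 2 fires rule 6, rule 9, giving red(m), bird(m).
Round 3 fires rule 2, rule 10, giving open(m), approved(m).
Closure: {approved(m), bird(m), closed(m), cold(m), flagged(m), flies(m), green(m), hot(m), large(m), mammal(m), open(m), penguin(m), ready(m), red(m), small(m), stale(m), swims(m), valid(m), visible(m)} — 19 facts.

19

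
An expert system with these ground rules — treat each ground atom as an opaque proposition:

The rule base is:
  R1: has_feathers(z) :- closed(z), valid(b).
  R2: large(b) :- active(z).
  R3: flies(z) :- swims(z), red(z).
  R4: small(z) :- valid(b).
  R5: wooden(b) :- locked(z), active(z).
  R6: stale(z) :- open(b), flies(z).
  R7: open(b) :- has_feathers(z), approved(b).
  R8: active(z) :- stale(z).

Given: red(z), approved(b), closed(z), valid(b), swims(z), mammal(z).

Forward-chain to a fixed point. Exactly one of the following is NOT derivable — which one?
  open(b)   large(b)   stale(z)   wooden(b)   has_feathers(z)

wooden(b)

Round 1 fires R1, R3, R4, giving has_feathers(z), flies(z), small(z).
Round 2 fires R7, giving open(b).
Round 3 fires R6, giving stale(z).
Round 4 fires R8, giving active(z).
Round 5 fires R2, giving large(b).
Derived: open(b) (round 2), stale(z) (round 3), has_feathers(z) (round 1), large(b) (round 5). wooden(b) never appears in any round.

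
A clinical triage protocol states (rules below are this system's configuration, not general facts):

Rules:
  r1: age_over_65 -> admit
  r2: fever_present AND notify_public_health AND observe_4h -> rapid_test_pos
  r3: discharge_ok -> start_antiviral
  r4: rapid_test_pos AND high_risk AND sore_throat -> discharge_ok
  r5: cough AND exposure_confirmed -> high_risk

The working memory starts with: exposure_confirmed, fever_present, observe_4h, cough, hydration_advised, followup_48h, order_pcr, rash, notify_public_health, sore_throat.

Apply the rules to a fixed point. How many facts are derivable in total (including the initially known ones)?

14

Round 1 fires r2, r5, giving rapid_test_pos, high_risk.
Round 2 fires r4, giving discharge_ok.
Round 3 fires r3, giving start_antiviral.
Closure: {cough, discharge_ok, exposure_confirmed, fever_present, followup_48h, high_risk, hydration_advised, notify_public_health, observe_4h, order_pcr, rapid_test_pos, rash, sore_throat, start_antiviral} — 14 facts.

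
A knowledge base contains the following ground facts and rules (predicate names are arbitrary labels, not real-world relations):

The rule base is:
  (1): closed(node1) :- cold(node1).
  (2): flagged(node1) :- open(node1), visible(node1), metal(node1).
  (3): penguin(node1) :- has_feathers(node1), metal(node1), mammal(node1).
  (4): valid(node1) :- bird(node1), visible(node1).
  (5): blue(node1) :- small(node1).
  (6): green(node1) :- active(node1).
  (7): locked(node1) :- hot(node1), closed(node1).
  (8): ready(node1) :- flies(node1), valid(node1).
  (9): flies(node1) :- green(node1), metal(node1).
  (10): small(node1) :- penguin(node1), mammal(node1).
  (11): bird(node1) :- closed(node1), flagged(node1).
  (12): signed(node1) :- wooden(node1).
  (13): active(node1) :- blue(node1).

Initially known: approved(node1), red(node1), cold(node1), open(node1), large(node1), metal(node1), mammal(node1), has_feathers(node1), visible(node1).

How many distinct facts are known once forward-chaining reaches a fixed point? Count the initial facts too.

20

Round 1: (1) [closed(node1) :- cold(node1).]; (2) [flagged(node1) :- open(node1), visible(node1), metal(node1).]; (3) [penguin(node1) :- has_feathers(node1), metal(node1), mammal(node1).]. Adds closed(node1), flagged(node1), penguin(node1).
Round 2: (10) [small(node1) :- penguin(node1), mammal(node1).]; (11) [bird(node1) :- closed(node1), flagged(node1).]. Adds small(node1), bird(node1).
Round 3: (4) [valid(node1) :- bird(node1), visible(node1).]; (5) [blue(node1) :- small(node1).]. Adds valid(node1), blue(node1).
Round 4: (13) [active(node1) :- blue(node1).]. Adds active(node1).
Round 5: (6) [green(node1) :- active(node1).]. Adds green(node1).
Round 6: (9) [flies(node1) :- green(node1), metal(node1).]. Adds flies(node1).
Round 7: (8) [ready(node1) :- flies(node1), valid(node1).]. Adds ready(node1).
Closure: {active(node1), approved(node1), bird(node1), blue(node1), closed(node1), cold(node1), flagged(node1), flies(node1), green(node1), has_feathers(node1), large(node1), mammal(node1), metal(node1), open(node1), penguin(node1), ready(node1), red(node1), small(node1), valid(node1), visible(node1)} — 20 facts.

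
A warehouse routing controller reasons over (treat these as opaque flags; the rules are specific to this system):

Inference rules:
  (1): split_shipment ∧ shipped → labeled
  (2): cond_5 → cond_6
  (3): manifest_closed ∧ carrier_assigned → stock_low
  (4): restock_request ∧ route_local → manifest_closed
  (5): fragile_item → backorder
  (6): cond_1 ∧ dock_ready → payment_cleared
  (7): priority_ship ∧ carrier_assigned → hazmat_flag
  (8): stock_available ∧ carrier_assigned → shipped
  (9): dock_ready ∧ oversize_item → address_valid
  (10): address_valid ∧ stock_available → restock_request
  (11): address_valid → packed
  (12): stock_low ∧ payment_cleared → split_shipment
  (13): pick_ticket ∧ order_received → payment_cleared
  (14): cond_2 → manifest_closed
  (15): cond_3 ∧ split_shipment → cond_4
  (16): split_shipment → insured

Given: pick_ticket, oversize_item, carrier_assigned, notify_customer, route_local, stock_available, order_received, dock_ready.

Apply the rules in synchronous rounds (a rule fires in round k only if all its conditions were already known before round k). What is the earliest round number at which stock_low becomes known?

4

Round 1 fires (8), (9), (13), giving shipped, address_valid, payment_cleared.
Round 2 fires (10), (11), giving restock_request, packed.
Round 3 fires (4), giving manifest_closed.
Round 4 fires (3), giving stock_low.
stock_low first appears in round 4.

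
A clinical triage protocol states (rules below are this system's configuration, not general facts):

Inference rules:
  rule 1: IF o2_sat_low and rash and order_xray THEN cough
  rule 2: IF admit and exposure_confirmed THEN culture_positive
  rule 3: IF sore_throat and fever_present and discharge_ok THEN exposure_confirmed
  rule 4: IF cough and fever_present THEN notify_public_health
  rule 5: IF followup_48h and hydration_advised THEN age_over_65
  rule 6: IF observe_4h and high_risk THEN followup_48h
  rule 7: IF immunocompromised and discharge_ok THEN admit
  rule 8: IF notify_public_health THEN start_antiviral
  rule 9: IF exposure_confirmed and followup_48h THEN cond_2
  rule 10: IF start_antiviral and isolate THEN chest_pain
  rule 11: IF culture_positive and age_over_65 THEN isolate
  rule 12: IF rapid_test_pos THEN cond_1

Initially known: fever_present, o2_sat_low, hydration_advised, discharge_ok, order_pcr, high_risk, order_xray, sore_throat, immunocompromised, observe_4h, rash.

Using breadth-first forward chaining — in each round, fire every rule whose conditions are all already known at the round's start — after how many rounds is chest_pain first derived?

4

[1] rule 1 [IF o2_sat_low and rash and order_xray THEN cough]; rule 3 [IF sore_throat and fever_present and discharge_ok THEN exposure_confirmed]; rule 6 [IF observe_4h and high_risk THEN followup_48h]; rule 7 [IF immunocompromised and discharge_ok THEN admit]. ⇒ new: cough, exposure_confirmed, followup_48h, admit.
[2] rule 2 [IF admit and exposure_confirmed THEN culture_positive]; rule 4 [IF cough and fever_present THEN notify_public_health]; rule 5 [IF followup_48h and hydration_advised THEN age_over_65]; rule 9 [IF exposure_confirmed and followup_48h THEN cond_2]. ⇒ new: culture_positive, notify_public_health, age_over_65, cond_2.
[3] rule 8 [IF notify_public_health THEN start_antiviral]; rule 11 [IF culture_positive and age_over_65 THEN isolate]. ⇒ new: start_antiviral, isolate.
[4] rule 10 [IF start_antiviral and isolate THEN chest_pain]. ⇒ new: chest_pain.
chest_pain first appears in round 4.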